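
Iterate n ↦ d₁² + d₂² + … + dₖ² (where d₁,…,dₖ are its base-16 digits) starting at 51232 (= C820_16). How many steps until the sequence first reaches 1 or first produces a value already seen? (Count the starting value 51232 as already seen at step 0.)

15

51232 = (12,8,2,0)_16 → 12² + 8² + 2² + 0² = 212
212 = (13,4)_16 → 13² + 4² = 185
185 = (11,9)_16 → 11² + 9² = 202
202 = (12,10)_16 → 12² + 10² = 244
244 = (15,4)_16 → 15² + 4² = 241
241 = (15,1)_16 → 15² + 1² = 226
226 = (14,2)_16 → 14² + 2² = 200
200 = (12,8)_16 → 12² + 8² = 208
208 = (13,0)_16 → 13² + 0² = 169
169 = (10,9)_16 → 10² + 9² = 181
181 = (11,5)_16 → 11² + 5² = 146
146 = (9,2)_16 → 9² + 2² = 85
85 = (5,5)_16 → 5² + 5² = 50
50 = (3,2)_16 → 3² + 2² = 13
13 = (13)_16 → 13² = 169  — 169 repeats.
That took 15 steps.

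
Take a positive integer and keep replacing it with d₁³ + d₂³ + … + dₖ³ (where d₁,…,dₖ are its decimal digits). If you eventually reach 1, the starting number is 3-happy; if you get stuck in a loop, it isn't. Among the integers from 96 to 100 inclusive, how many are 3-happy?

1

96: 96 → 945 → 918 → 1242 → 81 → 513 → 153 → 153  — not 3-happy
97: 97 → 1072 → 352 → 160 → 217 → 352  — not 3-happy
98: 98 → 1241 → 74 → 407 → 407  — not 3-happy
99: 99 → 1458 → 702 → 351 → 153 → 153  — not 3-happy
100: 100 → 1  — 3-happy
3-happy: 100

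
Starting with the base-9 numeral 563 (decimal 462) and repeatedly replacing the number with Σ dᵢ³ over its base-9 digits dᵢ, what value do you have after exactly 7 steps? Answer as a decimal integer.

1198

462 = (5,6,3)_9 → 5³ + 6³ + 3³ = 368
368 = (4,4,8)_9 → 4³ + 4³ + 8³ = 640
640 = (7,8,1)_9 → 7³ + 8³ + 1³ = 856
856 = (1,1,5,1)_9 → 1³ + 1³ + 5³ + 1³ = 128
128 = (1,5,2)_9 → 1³ + 5³ + 2³ = 134
134 = (1,5,8)_9 → 1³ + 5³ + 8³ = 638
638 = (7,7,8)_9 → 7³ + 7³ + 8³ = 1198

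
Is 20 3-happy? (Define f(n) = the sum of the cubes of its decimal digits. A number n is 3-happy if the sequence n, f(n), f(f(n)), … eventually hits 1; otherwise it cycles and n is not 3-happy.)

20 → 2³ + 0³ = 8
8 → 8³ = 512
512 → 5³ + 1³ + 2³ = 134
134 → 1³ + 3³ + 4³ = 92
92 → 9³ + 2³ = 737
737 → 7³ + 3³ + 7³ = 713
713 → 7³ + 1³ + 3³ = 371
371 → 3³ + 7³ + 1³ = 371  — 371 already seen; the sequence cycles without reaching 1.

not 3-happy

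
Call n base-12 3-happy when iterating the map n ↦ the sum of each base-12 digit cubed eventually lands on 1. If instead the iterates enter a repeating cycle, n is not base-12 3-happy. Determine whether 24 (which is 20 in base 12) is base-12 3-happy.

not base-12 3-happy

24 = (2,0)_12 → 8
8 = (8)_12 → 512
512 = (3,6,8)_12 → 755
755 = (5,2,11)_12 → 1464
1464 = (10,2,0)_12 → 1008
1008 = (7,0,0)_12 → 343
343 = (2,4,7)_12 → 415
415 = (2,10,7)_12 → 1351
1351 = (9,4,7)_12 → 1136
1136 = (7,10,8)_12 → 1855
1855 = (1,0,10,7)_12 → 1344
1344 = (9,4,0)_12 → 793
793 = (5,6,1)_12 → 342
342 = (2,4,6)_12 → 288
288 = (2,0,0)_12 → 8  — 8 already seen; the sequence cycles without reaching 1.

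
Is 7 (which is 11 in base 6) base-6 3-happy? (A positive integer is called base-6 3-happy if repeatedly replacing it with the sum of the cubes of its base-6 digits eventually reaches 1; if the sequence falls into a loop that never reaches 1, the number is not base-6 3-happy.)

7 = (1,1)_6 → 1³ + 1³ = 1 + 1 = 2
2 = (2)_6 → 2³ = 8
8 = (1,2)_6 → 1³ + 2³ = 1 + 8 = 9
9 = (1,3)_6 → 1³ + 3³ = 1 + 27 = 28
28 = (4,4)_6 → 4³ + 4³ = 64 + 64 = 128
128 = (3,3,2)_6 → 3³ + 3³ + 2³ = 27 + 27 + 8 = 62
62 = (1,4,2)_6 → 1³ + 4³ + 2³ = 1 + 64 + 8 = 73
73 = (2,0,1)_6 → 2³ + 0³ + 1³ = 8 + 0 + 1 = 9  — 9 already seen; the sequence cycles without reaching 1.

not base-6 3-happy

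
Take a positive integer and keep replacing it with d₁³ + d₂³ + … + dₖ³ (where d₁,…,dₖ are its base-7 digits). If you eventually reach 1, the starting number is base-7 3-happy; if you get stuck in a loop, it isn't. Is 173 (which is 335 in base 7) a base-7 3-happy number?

not base-7 3-happy

173 = (3,3,5)_7 → 3³ + 3³ + 5³ = 179
179 = (3,4,4)_7 → 3³ + 4³ + 4³ = 155
155 = (3,1,1)_7 → 3³ + 1³ + 1³ = 29
29 = (4,1)_7 → 4³ + 1³ = 65
65 = (1,2,2)_7 → 1³ + 2³ + 2³ = 17
17 = (2,3)_7 → 2³ + 3³ = 35
35 = (5,0)_7 → 5³ + 0³ = 125
125 = (2,3,6)_7 → 2³ + 3³ + 6³ = 251
251 = (5,0,6)_7 → 5³ + 0³ + 6³ = 341
341 = (6,6,5)_7 → 6³ + 6³ + 5³ = 557
557 = (1,4,2,4)_7 → 1³ + 4³ + 2³ + 4³ = 137
137 = (2,5,4)_7 → 2³ + 5³ + 4³ = 197
197 = (4,0,1)_7 → 4³ + 0³ + 1³ = 65  — 65 already seen; the sequence cycles without reaching 1.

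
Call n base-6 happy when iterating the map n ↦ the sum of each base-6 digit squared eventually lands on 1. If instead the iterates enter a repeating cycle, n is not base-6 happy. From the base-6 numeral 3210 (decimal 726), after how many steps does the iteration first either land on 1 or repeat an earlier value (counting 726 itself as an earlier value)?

11

726 = (3,2,1,0)_6 → 3² + 2² + 1² + 0² = 9 + 4 + 1 + 0 = 14
14 = (2,2)_6 → 2² + 2² = 4 + 4 = 8
8 = (1,2)_6 → 1² + 2² = 1 + 4 = 5
5 = (5)_6 → 5² = 25
25 = (4,1)_6 → 4² + 1² = 16 + 1 = 17
17 = (2,5)_6 → 2² + 5² = 4 + 25 = 29
29 = (4,5)_6 → 4² + 5² = 16 + 25 = 41
41 = (1,0,5)_6 → 1² + 0² + 5² = 1 + 0 + 25 = 26
26 = (4,2)_6 → 4² + 2² = 16 + 4 = 20
20 = (3,2)_6 → 3² + 2² = 9 + 4 = 13
13 = (2,1)_6 → 2² + 1² = 4 + 1 = 5  — 5 repeats.
That took 11 steps.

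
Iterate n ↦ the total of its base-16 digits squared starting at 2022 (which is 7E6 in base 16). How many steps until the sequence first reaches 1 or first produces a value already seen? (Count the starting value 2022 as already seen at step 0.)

7

2022 = (7,14,6)_16 → 7² + 14² + 6² = 49 + 196 + 36 = 281
281 = (1,1,9)_16 → 1² + 1² + 9² = 1 + 1 + 81 = 83
83 = (5,3)_16 → 5² + 3² = 25 + 9 = 34
34 = (2,2)_16 → 2² + 2² = 4 + 4 = 8
8 = (8)_16 → 8² = 64
64 = (4,0)_16 → 4² + 0² = 16 + 0 = 16
16 = (1,0)_16 → 1² + 0² = 1 + 0 = 1  — reached 1.
That took 7 steps.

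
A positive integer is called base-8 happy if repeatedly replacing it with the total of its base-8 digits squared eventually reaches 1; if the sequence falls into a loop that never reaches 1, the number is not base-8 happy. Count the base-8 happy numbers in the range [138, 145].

138: 138 → 9 → 2 → 4 → 16 → 4  (repeats 4)
139: 139 → 14 → 37 → 41 → 26 → 13 → 26  (repeats 26)
140: 140 → 21 → 29 → 34 → 20 → 20  (repeats 20)
141: 141 → 30 → 45 → 50 → 40 → 25 → 10 → 5 → 25  (repeats 25)
142: 142 → 41 → 26 → 13 → 26  (repeats 26)
143: 143 → 54 → 72 → 2 → 4 → 16 → 4  (repeats 4)
144: 144 → 8 → 1  (reaches 1)
145: 145 → 9 → 2 → 4 → 16 → 4  (repeats 4)
base-8 happy: 144

1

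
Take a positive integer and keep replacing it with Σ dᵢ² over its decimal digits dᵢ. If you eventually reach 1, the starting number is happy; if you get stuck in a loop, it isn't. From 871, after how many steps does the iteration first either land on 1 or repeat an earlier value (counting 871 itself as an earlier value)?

13

871 → 8² + 7² + 1² = 114
114 → 1² + 1² + 4² = 18
18 → 1² + 8² = 65
65 → 6² + 5² = 61
61 → 6² + 1² = 37
37 → 3² + 7² = 58
58 → 5² + 8² = 89
89 → 8² + 9² = 145
145 → 1² + 4² + 5² = 42
42 → 4² + 2² = 20
20 → 2² + 0² = 4
4 → 4² = 16
16 → 1² + 6² = 37  — 37 repeats.
That took 13 steps.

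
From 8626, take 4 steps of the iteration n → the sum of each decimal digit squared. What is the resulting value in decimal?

8626 → 8² + 6² + 2² + 6² = 140
140 → 1² + 4² + 0² = 17
17 → 1² + 7² = 50
50 → 5² + 0² = 25

25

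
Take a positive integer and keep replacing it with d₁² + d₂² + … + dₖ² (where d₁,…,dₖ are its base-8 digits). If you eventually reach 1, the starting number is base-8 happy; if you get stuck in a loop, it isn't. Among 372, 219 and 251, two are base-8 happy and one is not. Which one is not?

372: 372 → 77 → 27 → 18 → 8 → 1  — reaches 1 (base-8 happy)
219: 219 → 27 → 18 → 8 → 1  — reaches 1 (base-8 happy)
251: 251 → 67 → 10 → 5 → 25 → 10  — repeats 10 (not base-8 happy)

251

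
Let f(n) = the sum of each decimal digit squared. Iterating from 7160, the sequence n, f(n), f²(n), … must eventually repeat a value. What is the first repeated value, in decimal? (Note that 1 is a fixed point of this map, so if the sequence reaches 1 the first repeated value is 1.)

7160 → 7² + 1² + 6² + 0² = 86
86 → 8² + 6² = 100
100 → 1² + 0² + 0² = 1  — reached the fixed point 1.
1 → 1, so 1 is the first repeated value.

1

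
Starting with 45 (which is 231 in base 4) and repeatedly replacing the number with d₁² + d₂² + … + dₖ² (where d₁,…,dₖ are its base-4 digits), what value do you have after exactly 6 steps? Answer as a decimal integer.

1

45 = (2,3,1)_4 → 2² + 3² + 1² = 14
14 = (3,2)_4 → 3² + 2² = 13
13 = (3,1)_4 → 3² + 1² = 10
10 = (2,2)_4 → 2² + 2² = 8
8 = (2,0)_4 → 2² + 0² = 4
4 = (1,0)_4 → 1² + 0² = 1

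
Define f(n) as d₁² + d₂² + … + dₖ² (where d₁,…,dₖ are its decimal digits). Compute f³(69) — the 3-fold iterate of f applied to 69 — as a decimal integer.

26

69 → 117
117 → 51
51 → 26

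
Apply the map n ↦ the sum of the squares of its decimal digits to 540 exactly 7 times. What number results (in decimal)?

540 → 5² + 4² + 0² = 25 + 16 + 0 = 41
41 → 4² + 1² = 16 + 1 = 17
17 → 1² + 7² = 1 + 49 = 50
50 → 5² + 0² = 25 + 0 = 25
25 → 2² + 5² = 4 + 25 = 29
29 → 2² + 9² = 4 + 81 = 85
85 → 8² + 5² = 64 + 25 = 89

89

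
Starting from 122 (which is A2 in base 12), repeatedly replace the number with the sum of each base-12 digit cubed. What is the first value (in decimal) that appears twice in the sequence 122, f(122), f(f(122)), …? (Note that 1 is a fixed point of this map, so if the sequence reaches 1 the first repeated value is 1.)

122 = (10,2)_12 → 10³ + 2³ = 1000 + 8 = 1008
1008 = (7,0,0)_12 → 7³ + 0³ + 0³ = 343 + 0 + 0 = 343
343 = (2,4,7)_12 → 2³ + 4³ + 7³ = 8 + 64 + 343 = 415
415 = (2,10,7)_12 → 2³ + 10³ + 7³ = 8 + 1000 + 343 = 1351
1351 = (9,4,7)_12 → 9³ + 4³ + 7³ = 729 + 64 + 343 = 1136
1136 = (7,10,8)_12 → 7³ + 10³ + 8³ = 343 + 1000 + 512 = 1855
1855 = (1,0,10,7)_12 → 1³ + 0³ + 10³ + 7³ = 1 + 0 + 1000 + 343 = 1344
1344 = (9,4,0)_12 → 9³ + 4³ + 0³ = 729 + 64 + 0 = 793
793 = (5,6,1)_12 → 5³ + 6³ + 1³ = 125 + 216 + 1 = 342
342 = (2,4,6)_12 → 2³ + 4³ + 6³ = 8 + 64 + 216 = 288
288 = (2,0,0)_12 → 2³ + 0³ + 0³ = 8 + 0 + 0 = 8
8 = (8)_12 → 8³ = 512
512 = (3,6,8)_12 → 3³ + 6³ + 8³ = 27 + 216 + 512 = 755
755 = (5,2,11)_12 → 5³ + 2³ + 11³ = 125 + 8 + 1331 = 1464
1464 = (10,2,0)_12 → 10³ + 2³ + 0³ = 1000 + 8 + 0 = 1008  — 1008 already appeared earlier.

1008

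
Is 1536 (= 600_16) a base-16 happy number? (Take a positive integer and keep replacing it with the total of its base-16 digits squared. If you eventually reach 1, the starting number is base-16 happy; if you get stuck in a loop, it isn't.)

1536 = (6,0,0)_16 → 6² + 0² + 0² = 36
36 = (2,4)_16 → 2² + 4² = 20
20 = (1,4)_16 → 1² + 4² = 17
17 = (1,1)_16 → 1² + 1² = 2
2 = (2)_16 → 2² = 4
4 = (4)_16 → 4² = 16
16 = (1,0)_16 → 1² + 0² = 1  — reached 1.

base-16 happy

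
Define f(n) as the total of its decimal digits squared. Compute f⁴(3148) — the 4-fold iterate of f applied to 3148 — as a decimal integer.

3148 → 3² + 1² + 4² + 8² = 90
90 → 9² + 0² = 81
81 → 8² + 1² = 65
65 → 6² + 5² = 61

61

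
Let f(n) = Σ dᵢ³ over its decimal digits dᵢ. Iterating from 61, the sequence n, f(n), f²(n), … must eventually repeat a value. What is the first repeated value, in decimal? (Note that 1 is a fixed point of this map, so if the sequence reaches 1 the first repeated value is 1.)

217

61 → 6³ + 1³ = 216 + 1 = 217
217 → 2³ + 1³ + 7³ = 8 + 1 + 343 = 352
352 → 3³ + 5³ + 2³ = 27 + 125 + 8 = 160
160 → 1³ + 6³ + 0³ = 1 + 216 + 0 = 217  — 217 already appeared earlier.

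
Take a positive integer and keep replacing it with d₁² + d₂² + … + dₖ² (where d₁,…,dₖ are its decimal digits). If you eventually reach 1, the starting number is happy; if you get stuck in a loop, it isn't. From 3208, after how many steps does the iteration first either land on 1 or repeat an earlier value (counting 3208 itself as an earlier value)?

11

3208 → 3² + 2² + 0² + 8² = 77
77 → 7² + 7² = 98
98 → 9² + 8² = 145
145 → 1² + 4² + 5² = 42
42 → 4² + 2² = 20
20 → 2² + 0² = 4
4 → 4² = 16
16 → 1² + 6² = 37
37 → 3² + 7² = 58
58 → 5² + 8² = 89
89 → 8² + 9² = 145  — 145 repeats.
That took 11 steps.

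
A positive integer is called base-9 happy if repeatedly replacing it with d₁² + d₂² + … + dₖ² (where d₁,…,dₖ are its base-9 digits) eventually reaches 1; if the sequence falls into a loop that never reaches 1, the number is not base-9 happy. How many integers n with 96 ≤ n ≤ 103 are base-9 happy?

96: 96 → 38 → 20 → 8 → 64 → 50 → 50  — not base-9 happy
97: 97 → 51 → 61 → 85 → 17 → 65 → 53 → 89 → 65  — not base-9 happy
98: 98 → 66 → 58 → 52 → 74 → 68 → 74  — not base-9 happy
99: 99 → 5 → 25 → 53 → 89 → 65 → 53  — not base-9 happy
100: 100 → 6 → 36 → 16 → 50 → 50  — not base-9 happy
101: 101 → 9 → 1  — base-9 happy
102: 102 → 14 → 26 → 68 → 74 → 68  — not base-9 happy
103: 103 → 21 → 13 → 17 → 65 → 53 → 89 → 65  — not base-9 happy
base-9 happy: 101

1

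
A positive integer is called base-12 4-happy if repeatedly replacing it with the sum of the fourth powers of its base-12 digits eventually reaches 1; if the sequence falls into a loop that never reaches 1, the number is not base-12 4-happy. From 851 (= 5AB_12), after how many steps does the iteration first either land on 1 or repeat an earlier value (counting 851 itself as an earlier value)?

15

851 = (5,10,11)_12 → 5⁴ + 10⁴ + 11⁴ = 25266
25266 = (1,2,7,5,6)_12 → 1⁴ + 2⁴ + 7⁴ + 5⁴ + 6⁴ = 4339
4339 = (2,6,1,7)_12 → 2⁴ + 6⁴ + 1⁴ + 7⁴ = 3714
3714 = (2,1,9,6)_12 → 2⁴ + 1⁴ + 9⁴ + 6⁴ = 7874
7874 = (4,6,8,2)_12 → 4⁴ + 6⁴ + 8⁴ + 2⁴ = 5664
5664 = (3,3,4,0)_12 → 3⁴ + 3⁴ + 4⁴ + 0⁴ = 418
418 = (2,10,10)_12 → 2⁴ + 10⁴ + 10⁴ = 20016
20016 = (11,7,0,0)_12 → 11⁴ + 7⁴ + 0⁴ + 0⁴ = 17042
17042 = (9,10,4,2)_12 → 9⁴ + 10⁴ + 4⁴ + 2⁴ = 16833
16833 = (9,8,10,9)_12 → 9⁴ + 8⁴ + 10⁴ + 9⁴ = 27218
27218 = (1,3,9,0,2)_12 → 1⁴ + 3⁴ + 9⁴ + 0⁴ + 2⁴ = 6659
6659 = (3,10,2,11)_12 → 3⁴ + 10⁴ + 2⁴ + 11⁴ = 24738
24738 = (1,2,3,9,6)_12 → 1⁴ + 2⁴ + 3⁴ + 9⁴ + 6⁴ = 7955
7955 = (4,7,2,11)_12 → 4⁴ + 7⁴ + 2⁴ + 11⁴ = 17314
17314 = (10,0,2,10)_12 → 10⁴ + 0⁴ + 2⁴ + 10⁴ = 20016  — 20016 repeats.
That took 15 steps.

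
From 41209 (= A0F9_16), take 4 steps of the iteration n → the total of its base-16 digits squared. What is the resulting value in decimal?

41209 = (10,0,15,9)_16 → 10² + 0² + 15² + 9² = 100 + 0 + 225 + 81 = 406
406 = (1,9,6)_16 → 1² + 9² + 6² = 1 + 81 + 36 = 118
118 = (7,6)_16 → 7² + 6² = 49 + 36 = 85
85 = (5,5)_16 → 5² + 5² = 25 + 25 = 50

50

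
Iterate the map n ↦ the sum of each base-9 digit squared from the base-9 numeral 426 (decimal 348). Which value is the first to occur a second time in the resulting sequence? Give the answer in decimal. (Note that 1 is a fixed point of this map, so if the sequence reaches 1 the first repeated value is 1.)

348 = (4,2,6)_9 → 4² + 2² + 6² = 16 + 4 + 36 = 56
56 = (6,2)_9 → 6² + 2² = 36 + 4 = 40
40 = (4,4)_9 → 4² + 4² = 16 + 16 = 32
32 = (3,5)_9 → 3² + 5² = 9 + 25 = 34
34 = (3,7)_9 → 3² + 7² = 9 + 49 = 58
58 = (6,4)_9 → 6² + 4² = 36 + 16 = 52
52 = (5,7)_9 → 5² + 7² = 25 + 49 = 74
74 = (8,2)_9 → 8² + 2² = 64 + 4 = 68
68 = (7,5)_9 → 7² + 5² = 49 + 25 = 74  — 74 already appeared earlier.

74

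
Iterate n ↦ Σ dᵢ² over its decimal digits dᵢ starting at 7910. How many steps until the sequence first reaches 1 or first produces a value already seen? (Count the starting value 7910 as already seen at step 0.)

7910 → 131
131 → 11
11 → 2
2 → 4
4 → 16
16 → 37
37 → 58
58 → 89
89 → 145
145 → 42
42 → 20
20 → 4  — 4 repeats.
That took 12 steps.

12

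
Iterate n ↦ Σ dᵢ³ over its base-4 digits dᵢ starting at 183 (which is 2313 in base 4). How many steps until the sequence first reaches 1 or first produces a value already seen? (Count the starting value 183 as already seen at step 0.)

7

183 = (2,3,1,3)_4 → 2³ + 3³ + 1³ + 3³ = 8 + 27 + 1 + 27 = 63
63 = (3,3,3)_4 → 3³ + 3³ + 3³ = 27 + 27 + 27 = 81
81 = (1,1,0,1)_4 → 1³ + 1³ + 0³ + 1³ = 1 + 1 + 0 + 1 = 3
3 = (3)_4 → 3³ = 27
27 = (1,2,3)_4 → 1³ + 2³ + 3³ = 1 + 8 + 27 = 36
36 = (2,1,0)_4 → 2³ + 1³ + 0³ = 8 + 1 + 0 = 9
9 = (2,1)_4 → 2³ + 1³ = 8 + 1 = 9  — 9 repeats.
That took 7 steps.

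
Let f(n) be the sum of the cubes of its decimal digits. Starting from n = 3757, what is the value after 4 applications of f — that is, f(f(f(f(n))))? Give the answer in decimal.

3757 → 3³ + 7³ + 5³ + 7³ = 838
838 → 8³ + 3³ + 8³ = 1051
1051 → 1³ + 0³ + 5³ + 1³ = 127
127 → 1³ + 2³ + 7³ = 352

352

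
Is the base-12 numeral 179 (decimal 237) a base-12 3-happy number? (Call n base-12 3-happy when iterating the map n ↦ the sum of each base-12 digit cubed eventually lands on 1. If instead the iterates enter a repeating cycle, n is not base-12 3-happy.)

base-12 3-happy

237 = (1,7,9)_12 → 1³ + 7³ + 9³ = 1 + 343 + 729 = 1073
1073 = (7,5,5)_12 → 7³ + 5³ + 5³ = 343 + 125 + 125 = 593
593 = (4,1,5)_12 → 4³ + 1³ + 5³ = 64 + 1 + 125 = 190
190 = (1,3,10)_12 → 1³ + 3³ + 10³ = 1 + 27 + 1000 = 1028
1028 = (7,1,8)_12 → 7³ + 1³ + 8³ = 343 + 1 + 512 = 856
856 = (5,11,4)_12 → 5³ + 11³ + 4³ = 125 + 1331 + 64 = 1520
1520 = (10,6,8)_12 → 10³ + 6³ + 8³ = 1000 + 216 + 512 = 1728
1728 = (1,0,0,0)_12 → 1³ + 0³ + 0³ + 0³ = 1 + 0 + 0 + 0 = 1  — reached 1.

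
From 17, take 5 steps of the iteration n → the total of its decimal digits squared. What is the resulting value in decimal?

17 → 1² + 7² = 1 + 49 = 50
50 → 5² + 0² = 25 + 0 = 25
25 → 2² + 5² = 4 + 25 = 29
29 → 2² + 9² = 4 + 81 = 85
85 → 8² + 5² = 64 + 25 = 89

89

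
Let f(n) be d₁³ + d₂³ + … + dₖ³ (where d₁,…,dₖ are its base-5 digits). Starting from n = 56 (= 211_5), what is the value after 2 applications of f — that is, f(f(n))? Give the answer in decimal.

56 = (2,1,1)_5 → 2³ + 1³ + 1³ = 8 + 1 + 1 = 10
10 = (2,0)_5 → 2³ + 0³ = 8 + 0 = 8

8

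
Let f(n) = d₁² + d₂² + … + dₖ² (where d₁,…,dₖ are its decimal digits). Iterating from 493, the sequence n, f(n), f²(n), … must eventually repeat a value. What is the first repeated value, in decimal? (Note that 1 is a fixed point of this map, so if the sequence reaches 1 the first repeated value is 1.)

37

493 → 4² + 9² + 3² = 106
106 → 1² + 0² + 6² = 37
37 → 3² + 7² = 58
58 → 5² + 8² = 89
89 → 8² + 9² = 145
145 → 1² + 4² + 5² = 42
42 → 4² + 2² = 20
20 → 2² + 0² = 4
4 → 4² = 16
16 → 1² + 6² = 37  — 37 already appeared earlier.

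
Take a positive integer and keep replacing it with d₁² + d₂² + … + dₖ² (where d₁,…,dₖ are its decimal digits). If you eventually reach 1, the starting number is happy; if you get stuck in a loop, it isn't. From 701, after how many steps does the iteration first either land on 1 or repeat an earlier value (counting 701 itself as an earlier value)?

701 → 7² + 0² + 1² = 49 + 0 + 1 = 50
50 → 5² + 0² = 25 + 0 = 25
25 → 2² + 5² = 4 + 25 = 29
29 → 2² + 9² = 4 + 81 = 85
85 → 8² + 5² = 64 + 25 = 89
89 → 8² + 9² = 64 + 81 = 145
145 → 1² + 4² + 5² = 1 + 16 + 25 = 42
42 → 4² + 2² = 16 + 4 = 20
20 → 2² + 0² = 4 + 0 = 4
4 → 4² = 16
16 → 1² + 6² = 1 + 36 = 37
37 → 3² + 7² = 9 + 49 = 58
58 → 5² + 8² = 25 + 64 = 89  — 89 repeats.
That took 13 steps.

13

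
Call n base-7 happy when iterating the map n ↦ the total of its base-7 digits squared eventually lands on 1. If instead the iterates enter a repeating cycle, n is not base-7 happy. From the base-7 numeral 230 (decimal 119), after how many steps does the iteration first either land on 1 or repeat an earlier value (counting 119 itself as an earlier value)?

5

119 = (2,3,0)_7 → 2² + 3² + 0² = 13
13 = (1,6)_7 → 1² + 6² = 37
37 = (5,2)_7 → 5² + 2² = 29
29 = (4,1)_7 → 4² + 1² = 17
17 = (2,3)_7 → 2² + 3² = 13  — 13 repeats.
That took 5 steps.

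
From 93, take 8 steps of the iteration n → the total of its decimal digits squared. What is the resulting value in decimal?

145

93 → 9² + 3² = 81 + 9 = 90
90 → 9² + 0² = 81 + 0 = 81
81 → 8² + 1² = 64 + 1 = 65
65 → 6² + 5² = 36 + 25 = 61
61 → 6² + 1² = 36 + 1 = 37
37 → 3² + 7² = 9 + 49 = 58
58 → 5² + 8² = 25 + 64 = 89
89 → 8² + 9² = 64 + 81 = 145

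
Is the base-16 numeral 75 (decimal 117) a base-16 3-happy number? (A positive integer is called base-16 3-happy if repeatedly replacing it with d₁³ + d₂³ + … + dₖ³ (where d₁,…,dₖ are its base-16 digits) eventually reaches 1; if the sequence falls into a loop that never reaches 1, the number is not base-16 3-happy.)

117 = (7,5)_16 → 7³ + 5³ = 468
468 = (1,13,4)_16 → 1³ + 13³ + 4³ = 2262
2262 = (8,13,6)_16 → 8³ + 13³ + 6³ = 2925
2925 = (11,6,13)_16 → 11³ + 6³ + 13³ = 3744
3744 = (14,10,0)_16 → 14³ + 10³ + 0³ = 3744  — 3744 already seen; the sequence cycles without reaching 1.

not base-16 3-happy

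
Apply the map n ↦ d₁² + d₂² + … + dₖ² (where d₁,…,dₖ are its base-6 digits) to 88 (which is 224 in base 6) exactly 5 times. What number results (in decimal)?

88 = (2,2,4)_6 → 2² + 2² + 4² = 24
24 = (4,0)_6 → 4² + 0² = 16
16 = (2,4)_6 → 2² + 4² = 20
20 = (3,2)_6 → 3² + 2² = 13
13 = (2,1)_6 → 2² + 1² = 5

5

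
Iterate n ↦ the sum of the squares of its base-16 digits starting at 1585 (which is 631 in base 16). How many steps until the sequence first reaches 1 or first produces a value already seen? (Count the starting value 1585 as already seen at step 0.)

10

1585 = (6,3,1)_16 → 46
46 = (2,14)_16 → 200
200 = (12,8)_16 → 208
208 = (13,0)_16 → 169
169 = (10,9)_16 → 181
181 = (11,5)_16 → 146
146 = (9,2)_16 → 85
85 = (5,5)_16 → 50
50 = (3,2)_16 → 13
13 = (13)_16 → 169  — 169 repeats.
That took 10 steps.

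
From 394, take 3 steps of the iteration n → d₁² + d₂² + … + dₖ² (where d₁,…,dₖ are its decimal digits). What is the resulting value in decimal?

394 → 3² + 9² + 4² = 106
106 → 1² + 0² + 6² = 37
37 → 3² + 7² = 58

58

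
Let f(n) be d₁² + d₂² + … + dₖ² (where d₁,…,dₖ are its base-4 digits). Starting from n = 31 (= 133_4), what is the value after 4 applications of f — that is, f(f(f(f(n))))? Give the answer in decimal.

4

31 = (1,3,3)_4 → 19
19 = (1,0,3)_4 → 10
10 = (2,2)_4 → 8
8 = (2,0)_4 → 4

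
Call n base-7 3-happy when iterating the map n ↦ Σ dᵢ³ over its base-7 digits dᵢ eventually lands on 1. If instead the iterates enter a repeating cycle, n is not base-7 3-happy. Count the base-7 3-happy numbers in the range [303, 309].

303: 303 → 225 → 129 → 99 → 9 → 9  — not base-7 3-happy
304: 304 → 244 → 496 → 244  — not base-7 3-happy
305: 305 → 281 → 251 → 341 → 557 → 137 → 197 → 65 → 17 → 35 → 125 → 251  — not base-7 3-happy
306: 306 → 342 → 648 → 282 → 258 → 342  — not base-7 3-happy
307: 307 → 433 → 343 → 1  — base-7 3-happy
308: 308 → 224 → 128 → 80 → 92 → 218 → 92  — not base-7 3-happy
309: 309 → 225 → 129 → 99 → 9 → 9  — not base-7 3-happy
base-7 3-happy: 307

1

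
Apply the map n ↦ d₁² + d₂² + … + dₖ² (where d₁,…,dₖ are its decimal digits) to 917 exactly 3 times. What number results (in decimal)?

917 → 9² + 1² + 7² = 81 + 1 + 49 = 131
131 → 1² + 3² + 1² = 1 + 9 + 1 = 11
11 → 1² + 1² = 1 + 1 = 2

2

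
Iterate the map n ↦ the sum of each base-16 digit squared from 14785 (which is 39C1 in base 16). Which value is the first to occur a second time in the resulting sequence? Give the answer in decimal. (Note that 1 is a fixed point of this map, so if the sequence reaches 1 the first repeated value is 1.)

1

14785 = (3,9,12,1)_16 → 3² + 9² + 12² + 1² = 9 + 81 + 144 + 1 = 235
235 = (14,11)_16 → 14² + 11² = 196 + 121 = 317
317 = (1,3,13)_16 → 1² + 3² + 13² = 1 + 9 + 169 = 179
179 = (11,3)_16 → 11² + 3² = 121 + 9 = 130
130 = (8,2)_16 → 8² + 2² = 64 + 4 = 68
68 = (4,4)_16 → 4² + 4² = 16 + 16 = 32
32 = (2,0)_16 → 2² + 0² = 4 + 0 = 4
4 = (4)_16 → 4² = 16
16 = (1,0)_16 → 1² + 0² = 1 + 0 = 1  — reached the fixed point 1.
1 → 1, so 1 is the first repeated value.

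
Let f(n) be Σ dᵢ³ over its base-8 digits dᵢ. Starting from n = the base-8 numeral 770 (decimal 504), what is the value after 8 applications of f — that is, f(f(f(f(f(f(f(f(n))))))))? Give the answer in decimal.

504 = (7,7,0)_8 → 7³ + 7³ + 0³ = 343 + 343 + 0 = 686
686 = (1,2,5,6)_8 → 1³ + 2³ + 5³ + 6³ = 1 + 8 + 125 + 216 = 350
350 = (5,3,6)_8 → 5³ + 3³ + 6³ = 125 + 27 + 216 = 368
368 = (5,6,0)_8 → 5³ + 6³ + 0³ = 125 + 216 + 0 = 341
341 = (5,2,5)_8 → 5³ + 2³ + 5³ = 125 + 8 + 125 = 258
258 = (4,0,2)_8 → 4³ + 0³ + 2³ = 64 + 0 + 8 = 72
72 = (1,1,0)_8 → 1³ + 1³ + 0³ = 1 + 1 + 0 = 2
2 = (2)_8 → 2³ = 8

8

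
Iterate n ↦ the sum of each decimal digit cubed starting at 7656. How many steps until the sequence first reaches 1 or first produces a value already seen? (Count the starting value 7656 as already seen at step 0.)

7656 → 7³ + 6³ + 5³ + 6³ = 900
900 → 9³ + 0³ + 0³ = 729
729 → 7³ + 2³ + 9³ = 1080
1080 → 1³ + 0³ + 8³ + 0³ = 513
513 → 5³ + 1³ + 3³ = 153
153 → 1³ + 5³ + 3³ = 153  — 153 repeats.
That took 6 steps.

6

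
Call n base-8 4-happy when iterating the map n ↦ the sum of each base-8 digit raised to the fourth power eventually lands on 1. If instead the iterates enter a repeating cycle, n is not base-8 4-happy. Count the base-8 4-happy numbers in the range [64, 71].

64: 64 → 1  (reaches 1)
65: 65 → 2 → 16 → 16  (repeats 16)
66: 66 → 17 → 17  (repeats 17)
67: 67 → 82 → 33 → 257 → 257  (repeats 257)
68: 68 → 257 → 257  (repeats 257)
69: 69 → 626 → 1314 → 544 → 257 → 257  (repeats 257)
70: 70 → 1297 → 289 → 513 → 2 → 16 → 16  (repeats 16)
71: 71 → 2402 → 1153 → 33 → 257 → 257  (repeats 257)
base-8 4-happy: 64

1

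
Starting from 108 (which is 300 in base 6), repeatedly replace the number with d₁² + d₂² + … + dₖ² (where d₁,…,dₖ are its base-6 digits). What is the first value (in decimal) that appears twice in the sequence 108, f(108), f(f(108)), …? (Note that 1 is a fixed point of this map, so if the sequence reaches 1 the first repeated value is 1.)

108 = (3,0,0)_6 → 3² + 0² + 0² = 9
9 = (1,3)_6 → 1² + 3² = 10
10 = (1,4)_6 → 1² + 4² = 17
17 = (2,5)_6 → 2² + 5² = 29
29 = (4,5)_6 → 4² + 5² = 41
41 = (1,0,5)_6 → 1² + 0² + 5² = 26
26 = (4,2)_6 → 4² + 2² = 20
20 = (3,2)_6 → 3² + 2² = 13
13 = (2,1)_6 → 2² + 1² = 5
5 = (5)_6 → 5² = 25
25 = (4,1)_6 → 4² + 1² = 17  — 17 already appeared earlier.

17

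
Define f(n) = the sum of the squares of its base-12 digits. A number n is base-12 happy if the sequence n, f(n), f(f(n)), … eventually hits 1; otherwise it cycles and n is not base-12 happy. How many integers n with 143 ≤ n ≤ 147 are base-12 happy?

1

143: 143 → 242 → 69 → 106 → 164 → 66 → 61 → 26 → 8 → 64 → 41 → 34 → 104 → 128 → 164  — not base-12 happy
144: 144 → 1  — base-12 happy
145: 145 → 2 → 4 → 16 → 17 → 26 → 8 → 64 → 41 → 34 → 104 → 128 → 164 → 66 → 61 → 26  — not base-12 happy
146: 146 → 5 → 25 → 5  — not base-12 happy
147: 147 → 10 → 100 → 80 → 100  — not base-12 happy
base-12 happy: 144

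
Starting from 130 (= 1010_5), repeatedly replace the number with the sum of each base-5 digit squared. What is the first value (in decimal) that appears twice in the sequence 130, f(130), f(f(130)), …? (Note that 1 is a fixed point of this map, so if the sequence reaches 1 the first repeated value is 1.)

130 = (1,0,1,0)_5 → 1² + 0² + 1² + 0² = 1 + 0 + 1 + 0 = 2
2 = (2)_5 → 2² = 4
4 = (4)_5 → 4² = 16
16 = (3,1)_5 → 3² + 1² = 9 + 1 = 10
10 = (2,0)_5 → 2² + 0² = 4 + 0 = 4  — 4 already appeared earlier.

4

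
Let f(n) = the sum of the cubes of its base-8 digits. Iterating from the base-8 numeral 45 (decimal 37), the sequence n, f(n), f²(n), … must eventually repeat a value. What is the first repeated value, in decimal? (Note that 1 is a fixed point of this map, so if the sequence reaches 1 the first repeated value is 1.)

476

37 = (4,5)_8 → 189
189 = (2,7,5)_8 → 476
476 = (7,3,4)_8 → 434
434 = (6,6,2)_8 → 440
440 = (6,7,0)_8 → 559
559 = (1,0,5,7)_8 → 469
469 = (7,2,5)_8 → 476  — 476 already appeared earlier.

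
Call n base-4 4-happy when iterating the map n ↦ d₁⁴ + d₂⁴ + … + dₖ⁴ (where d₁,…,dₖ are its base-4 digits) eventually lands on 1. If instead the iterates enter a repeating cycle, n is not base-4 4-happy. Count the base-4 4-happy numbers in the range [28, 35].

6

28: 28 → 82 → 18 → 17 → 2 → 16 → 1  — base-4 4-happy
29: 29 → 83 → 83  — not base-4 4-happy
30: 30 → 98 → 33 → 17 → 2 → 16 → 1  — base-4 4-happy
31: 31 → 163 → 113 → 83 → 83  — not base-4 4-happy
32: 32 → 16 → 1  — base-4 4-happy
33: 33 → 17 → 2 → 16 → 1  — base-4 4-happy
34: 34 → 32 → 16 → 1  — base-4 4-happy
35: 35 → 97 → 18 → 17 → 2 → 16 → 1  — base-4 4-happy
base-4 4-happy: 28, 30, 32, 33, 34, 35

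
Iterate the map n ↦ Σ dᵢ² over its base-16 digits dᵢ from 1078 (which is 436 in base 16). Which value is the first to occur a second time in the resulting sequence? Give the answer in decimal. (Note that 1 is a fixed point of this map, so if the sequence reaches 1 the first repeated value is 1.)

169

1078 = (4,3,6)_16 → 4² + 3² + 6² = 61
61 = (3,13)_16 → 3² + 13² = 178
178 = (11,2)_16 → 11² + 2² = 125
125 = (7,13)_16 → 7² + 13² = 218
218 = (13,10)_16 → 13² + 10² = 269
269 = (1,0,13)_16 → 1² + 0² + 13² = 170
170 = (10,10)_16 → 10² + 10² = 200
200 = (12,8)_16 → 12² + 8² = 208
208 = (13,0)_16 → 13² + 0² = 169
169 = (10,9)_16 → 10² + 9² = 181
181 = (11,5)_16 → 11² + 5² = 146
146 = (9,2)_16 → 9² + 2² = 85
85 = (5,5)_16 → 5² + 5² = 50
50 = (3,2)_16 → 3² + 2² = 13
13 = (13)_16 → 13² = 169  — 169 already appeared earlier.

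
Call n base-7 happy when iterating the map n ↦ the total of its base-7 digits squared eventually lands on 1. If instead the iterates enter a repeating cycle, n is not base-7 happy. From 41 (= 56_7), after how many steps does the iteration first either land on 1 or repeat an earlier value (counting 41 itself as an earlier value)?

4

41 = (5,6)_7 → 5² + 6² = 25 + 36 = 61
61 = (1,1,5)_7 → 1² + 1² + 5² = 1 + 1 + 25 = 27
27 = (3,6)_7 → 3² + 6² = 9 + 36 = 45
45 = (6,3)_7 → 6² + 3² = 36 + 9 = 45  — 45 repeats.
That took 4 steps.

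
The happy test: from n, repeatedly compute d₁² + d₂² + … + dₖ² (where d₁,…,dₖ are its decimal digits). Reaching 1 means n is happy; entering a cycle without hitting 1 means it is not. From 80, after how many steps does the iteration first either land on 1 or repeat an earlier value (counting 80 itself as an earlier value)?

80 → 8² + 0² = 64
64 → 6² + 4² = 52
52 → 5² + 2² = 29
29 → 2² + 9² = 85
85 → 8² + 5² = 89
89 → 8² + 9² = 145
145 → 1² + 4² + 5² = 42
42 → 4² + 2² = 20
20 → 2² + 0² = 4
4 → 4² = 16
16 → 1² + 6² = 37
37 → 3² + 7² = 58
58 → 5² + 8² = 89  — 89 repeats.
That took 13 steps.

13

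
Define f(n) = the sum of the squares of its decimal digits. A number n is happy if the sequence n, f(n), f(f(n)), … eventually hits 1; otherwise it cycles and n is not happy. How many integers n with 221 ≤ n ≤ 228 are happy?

1

221: 221 → 9 → 81 → 65 → 61 → 37 → 58 → 89 → 145 → 42 → 20 → 4 → 16 → 37  — not happy
222: 222 → 12 → 5 → 25 → 29 → 85 → 89 → 145 → 42 → 20 → 4 → 16 → 37 → 58 → 89  — not happy
223: 223 → 17 → 50 → 25 → 29 → 85 → 89 → 145 → 42 → 20 → 4 → 16 → 37 → 58 → 89  — not happy
224: 224 → 24 → 20 → 4 → 16 → 37 → 58 → 89 → 145 → 42 → 20  — not happy
225: 225 → 33 → 18 → 65 → 61 → 37 → 58 → 89 → 145 → 42 → 20 → 4 → 16 → 37  — not happy
226: 226 → 44 → 32 → 13 → 10 → 1  — happy
227: 227 → 57 → 74 → 65 → 61 → 37 → 58 → 89 → 145 → 42 → 20 → 4 → 16 → 37  — not happy
228: 228 → 72 → 53 → 34 → 25 → 29 → 85 → 89 → 145 → 42 → 20 → 4 → 16 → 37 → 58 → 89  — not happy
happy: 226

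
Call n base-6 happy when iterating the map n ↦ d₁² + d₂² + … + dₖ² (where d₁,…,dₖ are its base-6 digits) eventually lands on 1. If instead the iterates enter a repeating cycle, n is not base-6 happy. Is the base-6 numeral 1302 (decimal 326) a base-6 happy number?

326 = (1,3,0,2)_6 → 1² + 3² + 0² + 2² = 1 + 9 + 0 + 4 = 14
14 = (2,2)_6 → 2² + 2² = 4 + 4 = 8
8 = (1,2)_6 → 1² + 2² = 1 + 4 = 5
5 = (5)_6 → 5² = 25
25 = (4,1)_6 → 4² + 1² = 16 + 1 = 17
17 = (2,5)_6 → 2² + 5² = 4 + 25 = 29
29 = (4,5)_6 → 4² + 5² = 16 + 25 = 41
41 = (1,0,5)_6 → 1² + 0² + 5² = 1 + 0 + 25 = 26
26 = (4,2)_6 → 4² + 2² = 16 + 4 = 20
20 = (3,2)_6 → 3² + 2² = 9 + 4 = 13
13 = (2,1)_6 → 2² + 1² = 4 + 1 = 5  — 5 already seen; the sequence cycles without reaching 1.

not base-6 happy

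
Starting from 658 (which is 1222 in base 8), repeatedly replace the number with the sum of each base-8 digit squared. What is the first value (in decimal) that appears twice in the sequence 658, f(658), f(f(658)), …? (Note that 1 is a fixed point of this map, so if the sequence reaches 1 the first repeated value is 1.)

658 = (1,2,2,2)_8 → 1² + 2² + 2² + 2² = 1 + 4 + 4 + 4 = 13
13 = (1,5)_8 → 1² + 5² = 1 + 25 = 26
26 = (3,2)_8 → 3² + 2² = 9 + 4 = 13  — 13 already appeared earlier.

13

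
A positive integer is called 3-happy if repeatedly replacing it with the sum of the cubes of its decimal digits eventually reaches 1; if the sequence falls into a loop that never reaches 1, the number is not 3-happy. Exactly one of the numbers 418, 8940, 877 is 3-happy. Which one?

877

418: 418 → 577 → 811 → 514 → 190 → 730 → 370 → 370  — repeats 370 (not 3-happy)
8940: 8940 → 1305 → 153 → 153  — repeats 153 (not 3-happy)
877: 877 → 1198 → 1243 → 100 → 1  — reaches 1 (3-happy)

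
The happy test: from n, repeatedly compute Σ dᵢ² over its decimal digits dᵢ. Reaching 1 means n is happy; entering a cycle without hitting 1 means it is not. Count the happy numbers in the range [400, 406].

1

400: 400 → 16 → 37 → 58 → 89 → 145 → 42 → 20 → 4 → 16  — not happy
401: 401 → 17 → 50 → 25 → 29 → 85 → 89 → 145 → 42 → 20 → 4 → 16 → 37 → 58 → 89  — not happy
402: 402 → 20 → 4 → 16 → 37 → 58 → 89 → 145 → 42 → 20  — not happy
403: 403 → 25 → 29 → 85 → 89 → 145 → 42 → 20 → 4 → 16 → 37 → 58 → 89  — not happy
404: 404 → 32 → 13 → 10 → 1  — happy
405: 405 → 41 → 17 → 50 → 25 → 29 → 85 → 89 → 145 → 42 → 20 → 4 → 16 → 37 → 58 → 89  — not happy
406: 406 → 52 → 29 → 85 → 89 → 145 → 42 → 20 → 4 → 16 → 37 → 58 → 89  — not happy
happy: 404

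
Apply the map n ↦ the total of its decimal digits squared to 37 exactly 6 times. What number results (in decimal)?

4

37 → 3² + 7² = 9 + 49 = 58
58 → 5² + 8² = 25 + 64 = 89
89 → 8² + 9² = 64 + 81 = 145
145 → 1² + 4² + 5² = 1 + 16 + 25 = 42
42 → 4² + 2² = 16 + 4 = 20
20 → 2² + 0² = 4 + 0 = 4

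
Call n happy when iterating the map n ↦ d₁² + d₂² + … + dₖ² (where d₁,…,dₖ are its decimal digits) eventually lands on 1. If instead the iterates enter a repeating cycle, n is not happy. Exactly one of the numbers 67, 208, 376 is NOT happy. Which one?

67

67: 67 → 85 → 89 → 145 → 42 → 20 → 4 → 16 → 37 → 58 → 89  — repeats 89 (not happy)
208: 208 → 68 → 100 → 1  — reaches 1 (happy)
376: 376 → 94 → 97 → 130 → 10 → 1  — reaches 1 (happy)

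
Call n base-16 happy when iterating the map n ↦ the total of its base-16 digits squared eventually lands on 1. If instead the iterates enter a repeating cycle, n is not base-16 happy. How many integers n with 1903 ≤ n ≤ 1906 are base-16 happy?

1903: 1903 → 310 → 46 → 200 → 208 → 169 → 181 → 146 → 85 → 50 → 13 → 169  — not base-16 happy
1904: 1904 → 98 → 40 → 68 → 32 → 4 → 16 → 1  — base-16 happy
1905: 1905 → 99 → 45 → 173 → 269 → 170 → 200 → 208 → 169 → 181 → 146 → 85 → 50 → 13 → 169  — not base-16 happy
1906: 1906 → 102 → 72 → 80 → 25 → 82 → 29 → 170 → 200 → 208 → 169 → 181 → 146 → 85 → 50 → 13 → 169  — not base-16 happy
base-16 happy: 1904

1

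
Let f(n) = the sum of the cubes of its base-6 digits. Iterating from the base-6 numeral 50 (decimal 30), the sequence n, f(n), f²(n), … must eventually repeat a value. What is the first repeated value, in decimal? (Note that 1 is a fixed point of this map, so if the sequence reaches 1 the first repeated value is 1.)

190

30 = (5,0)_6 → 125
125 = (3,2,5)_6 → 160
160 = (4,2,4)_6 → 136
136 = (3,4,4)_6 → 155
155 = (4,1,5)_6 → 190
190 = (5,1,4)_6 → 190  — 190 already appeared earlier.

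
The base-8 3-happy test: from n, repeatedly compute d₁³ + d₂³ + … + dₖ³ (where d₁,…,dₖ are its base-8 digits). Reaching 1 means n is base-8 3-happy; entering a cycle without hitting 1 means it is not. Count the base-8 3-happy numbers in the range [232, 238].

3

232: 232 → 152 → 35 → 91 → 55 → 559 → 469 → 476 → 434 → 440 → 559  — not base-8 3-happy
233: 233 → 153 → 36 → 128 → 8 → 1  — base-8 3-happy
234: 234 → 160 → 72 → 2 → 8 → 1  — base-8 3-happy
235: 235 → 179 → 251 → 397 → 342 → 349 → 277 → 197 → 152 → 35 → 91 → 55 → 559 → 469 → 476 → 434 → 440 → 559  — not base-8 3-happy
236: 236 → 216 → 54 → 432 → 432  — not base-8 3-happy
237: 237 → 277 → 197 → 152 → 35 → 91 → 55 → 559 → 469 → 476 → 434 → 440 → 559  — not base-8 3-happy
238: 238 → 368 → 341 → 258 → 72 → 2 → 8 → 1  — base-8 3-happy
base-8 3-happy: 233, 234, 238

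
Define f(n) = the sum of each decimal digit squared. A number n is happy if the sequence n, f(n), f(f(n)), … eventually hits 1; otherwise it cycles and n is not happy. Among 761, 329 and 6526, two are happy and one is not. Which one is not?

6526

761: 761 → 86 → 100 → 1  — reaches 1 (happy)
329: 329 → 94 → 97 → 130 → 10 → 1  — reaches 1 (happy)
6526: 6526 → 101 → 2 → 4 → 16 → 37 → 58 → 89 → 145 → 42 → 20 → 4  — repeats 4 (not happy)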